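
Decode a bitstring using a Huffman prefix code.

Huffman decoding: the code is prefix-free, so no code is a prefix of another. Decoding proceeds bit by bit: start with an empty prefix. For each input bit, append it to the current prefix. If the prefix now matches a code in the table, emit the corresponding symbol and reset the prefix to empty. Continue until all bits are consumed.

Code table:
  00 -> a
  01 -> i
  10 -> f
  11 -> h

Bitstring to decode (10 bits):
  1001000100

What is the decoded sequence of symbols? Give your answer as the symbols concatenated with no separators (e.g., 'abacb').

Bit 0: prefix='1' (no match yet)
Bit 1: prefix='10' -> emit 'f', reset
Bit 2: prefix='0' (no match yet)
Bit 3: prefix='01' -> emit 'i', reset
Bit 4: prefix='0' (no match yet)
Bit 5: prefix='00' -> emit 'a', reset
Bit 6: prefix='0' (no match yet)
Bit 7: prefix='01' -> emit 'i', reset
Bit 8: prefix='0' (no match yet)
Bit 9: prefix='00' -> emit 'a', reset

Answer: fiaia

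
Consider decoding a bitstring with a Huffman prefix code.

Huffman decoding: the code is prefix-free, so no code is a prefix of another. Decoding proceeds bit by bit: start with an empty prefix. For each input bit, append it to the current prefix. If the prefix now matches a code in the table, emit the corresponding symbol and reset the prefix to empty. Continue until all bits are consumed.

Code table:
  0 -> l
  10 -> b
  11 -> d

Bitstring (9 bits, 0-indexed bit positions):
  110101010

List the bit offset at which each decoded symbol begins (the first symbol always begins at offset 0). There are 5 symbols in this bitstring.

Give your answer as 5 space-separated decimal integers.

Answer: 0 2 3 5 7

Derivation:
Bit 0: prefix='1' (no match yet)
Bit 1: prefix='11' -> emit 'd', reset
Bit 2: prefix='0' -> emit 'l', reset
Bit 3: prefix='1' (no match yet)
Bit 4: prefix='10' -> emit 'b', reset
Bit 5: prefix='1' (no match yet)
Bit 6: prefix='10' -> emit 'b', reset
Bit 7: prefix='1' (no match yet)
Bit 8: prefix='10' -> emit 'b', reset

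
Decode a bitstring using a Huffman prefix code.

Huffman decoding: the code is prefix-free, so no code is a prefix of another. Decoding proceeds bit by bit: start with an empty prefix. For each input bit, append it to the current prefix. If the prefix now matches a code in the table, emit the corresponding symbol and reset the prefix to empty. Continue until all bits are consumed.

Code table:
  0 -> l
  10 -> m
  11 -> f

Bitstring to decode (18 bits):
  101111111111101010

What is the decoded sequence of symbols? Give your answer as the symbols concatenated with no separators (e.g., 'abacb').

Answer: mfffffmmm

Derivation:
Bit 0: prefix='1' (no match yet)
Bit 1: prefix='10' -> emit 'm', reset
Bit 2: prefix='1' (no match yet)
Bit 3: prefix='11' -> emit 'f', reset
Bit 4: prefix='1' (no match yet)
Bit 5: prefix='11' -> emit 'f', reset
Bit 6: prefix='1' (no match yet)
Bit 7: prefix='11' -> emit 'f', reset
Bit 8: prefix='1' (no match yet)
Bit 9: prefix='11' -> emit 'f', reset
Bit 10: prefix='1' (no match yet)
Bit 11: prefix='11' -> emit 'f', reset
Bit 12: prefix='1' (no match yet)
Bit 13: prefix='10' -> emit 'm', reset
Bit 14: prefix='1' (no match yet)
Bit 15: prefix='10' -> emit 'm', reset
Bit 16: prefix='1' (no match yet)
Bit 17: prefix='10' -> emit 'm', reset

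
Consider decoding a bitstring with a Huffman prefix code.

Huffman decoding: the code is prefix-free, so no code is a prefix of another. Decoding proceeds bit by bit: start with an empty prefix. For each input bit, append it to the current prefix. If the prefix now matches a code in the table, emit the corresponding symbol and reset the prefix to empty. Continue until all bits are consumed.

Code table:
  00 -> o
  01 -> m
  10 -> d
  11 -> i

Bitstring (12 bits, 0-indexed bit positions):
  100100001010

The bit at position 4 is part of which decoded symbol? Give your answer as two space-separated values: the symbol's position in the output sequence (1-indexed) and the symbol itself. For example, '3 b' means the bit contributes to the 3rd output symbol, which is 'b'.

Bit 0: prefix='1' (no match yet)
Bit 1: prefix='10' -> emit 'd', reset
Bit 2: prefix='0' (no match yet)
Bit 3: prefix='01' -> emit 'm', reset
Bit 4: prefix='0' (no match yet)
Bit 5: prefix='00' -> emit 'o', reset
Bit 6: prefix='0' (no match yet)
Bit 7: prefix='00' -> emit 'o', reset
Bit 8: prefix='1' (no match yet)

Answer: 3 o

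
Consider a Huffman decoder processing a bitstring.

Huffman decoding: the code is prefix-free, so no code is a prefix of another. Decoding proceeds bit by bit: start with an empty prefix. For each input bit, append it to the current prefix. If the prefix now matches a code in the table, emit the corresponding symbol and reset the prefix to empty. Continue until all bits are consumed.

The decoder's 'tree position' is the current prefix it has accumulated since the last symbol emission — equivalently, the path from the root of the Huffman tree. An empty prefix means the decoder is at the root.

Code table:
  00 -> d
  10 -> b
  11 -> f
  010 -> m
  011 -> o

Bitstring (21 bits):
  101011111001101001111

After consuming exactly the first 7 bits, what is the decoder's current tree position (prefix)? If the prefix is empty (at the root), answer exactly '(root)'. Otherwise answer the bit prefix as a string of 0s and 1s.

Answer: 1

Derivation:
Bit 0: prefix='1' (no match yet)
Bit 1: prefix='10' -> emit 'b', reset
Bit 2: prefix='1' (no match yet)
Bit 3: prefix='10' -> emit 'b', reset
Bit 4: prefix='1' (no match yet)
Bit 5: prefix='11' -> emit 'f', reset
Bit 6: prefix='1' (no match yet)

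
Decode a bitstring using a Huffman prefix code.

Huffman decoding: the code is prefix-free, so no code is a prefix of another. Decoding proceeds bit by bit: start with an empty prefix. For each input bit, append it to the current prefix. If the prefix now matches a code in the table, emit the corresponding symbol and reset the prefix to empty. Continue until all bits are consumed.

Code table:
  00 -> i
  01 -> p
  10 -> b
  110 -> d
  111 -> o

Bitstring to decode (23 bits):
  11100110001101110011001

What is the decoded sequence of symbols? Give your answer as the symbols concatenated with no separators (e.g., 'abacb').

Bit 0: prefix='1' (no match yet)
Bit 1: prefix='11' (no match yet)
Bit 2: prefix='111' -> emit 'o', reset
Bit 3: prefix='0' (no match yet)
Bit 4: prefix='00' -> emit 'i', reset
Bit 5: prefix='1' (no match yet)
Bit 6: prefix='11' (no match yet)
Bit 7: prefix='110' -> emit 'd', reset
Bit 8: prefix='0' (no match yet)
Bit 9: prefix='00' -> emit 'i', reset
Bit 10: prefix='1' (no match yet)
Bit 11: prefix='11' (no match yet)
Bit 12: prefix='110' -> emit 'd', reset
Bit 13: prefix='1' (no match yet)
Bit 14: prefix='11' (no match yet)
Bit 15: prefix='111' -> emit 'o', reset
Bit 16: prefix='0' (no match yet)
Bit 17: prefix='00' -> emit 'i', reset
Bit 18: prefix='1' (no match yet)
Bit 19: prefix='11' (no match yet)
Bit 20: prefix='110' -> emit 'd', reset
Bit 21: prefix='0' (no match yet)
Bit 22: prefix='01' -> emit 'p', reset

Answer: oididoidp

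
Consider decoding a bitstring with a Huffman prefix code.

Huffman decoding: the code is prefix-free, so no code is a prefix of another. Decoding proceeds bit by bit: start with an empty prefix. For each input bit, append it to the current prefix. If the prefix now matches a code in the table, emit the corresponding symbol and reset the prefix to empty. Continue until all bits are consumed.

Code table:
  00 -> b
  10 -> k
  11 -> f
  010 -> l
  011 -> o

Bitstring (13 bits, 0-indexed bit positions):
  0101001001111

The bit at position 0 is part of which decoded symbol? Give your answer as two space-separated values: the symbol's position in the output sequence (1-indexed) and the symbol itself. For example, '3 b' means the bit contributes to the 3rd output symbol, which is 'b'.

Bit 0: prefix='0' (no match yet)
Bit 1: prefix='01' (no match yet)
Bit 2: prefix='010' -> emit 'l', reset
Bit 3: prefix='1' (no match yet)
Bit 4: prefix='10' -> emit 'k', reset

Answer: 1 l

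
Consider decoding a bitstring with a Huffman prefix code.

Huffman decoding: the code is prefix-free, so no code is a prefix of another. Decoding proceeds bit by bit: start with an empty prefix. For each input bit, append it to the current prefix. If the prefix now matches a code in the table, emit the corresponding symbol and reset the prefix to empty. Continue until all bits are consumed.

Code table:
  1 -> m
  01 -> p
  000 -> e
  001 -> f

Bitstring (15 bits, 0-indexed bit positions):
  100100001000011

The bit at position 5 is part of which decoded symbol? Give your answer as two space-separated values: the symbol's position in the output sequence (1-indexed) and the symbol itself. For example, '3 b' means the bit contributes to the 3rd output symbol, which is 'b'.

Bit 0: prefix='1' -> emit 'm', reset
Bit 1: prefix='0' (no match yet)
Bit 2: prefix='00' (no match yet)
Bit 3: prefix='001' -> emit 'f', reset
Bit 4: prefix='0' (no match yet)
Bit 5: prefix='00' (no match yet)
Bit 6: prefix='000' -> emit 'e', reset
Bit 7: prefix='0' (no match yet)
Bit 8: prefix='01' -> emit 'p', reset
Bit 9: prefix='0' (no match yet)

Answer: 3 e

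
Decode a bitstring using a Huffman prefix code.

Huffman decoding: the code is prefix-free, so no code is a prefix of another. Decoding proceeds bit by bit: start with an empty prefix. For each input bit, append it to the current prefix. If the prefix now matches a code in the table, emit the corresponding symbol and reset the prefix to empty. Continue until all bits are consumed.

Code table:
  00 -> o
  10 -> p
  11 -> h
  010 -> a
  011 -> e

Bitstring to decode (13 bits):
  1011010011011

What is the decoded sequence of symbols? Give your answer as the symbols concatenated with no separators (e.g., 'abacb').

Bit 0: prefix='1' (no match yet)
Bit 1: prefix='10' -> emit 'p', reset
Bit 2: prefix='1' (no match yet)
Bit 3: prefix='11' -> emit 'h', reset
Bit 4: prefix='0' (no match yet)
Bit 5: prefix='01' (no match yet)
Bit 6: prefix='010' -> emit 'a', reset
Bit 7: prefix='0' (no match yet)
Bit 8: prefix='01' (no match yet)
Bit 9: prefix='011' -> emit 'e', reset
Bit 10: prefix='0' (no match yet)
Bit 11: prefix='01' (no match yet)
Bit 12: prefix='011' -> emit 'e', reset

Answer: phaee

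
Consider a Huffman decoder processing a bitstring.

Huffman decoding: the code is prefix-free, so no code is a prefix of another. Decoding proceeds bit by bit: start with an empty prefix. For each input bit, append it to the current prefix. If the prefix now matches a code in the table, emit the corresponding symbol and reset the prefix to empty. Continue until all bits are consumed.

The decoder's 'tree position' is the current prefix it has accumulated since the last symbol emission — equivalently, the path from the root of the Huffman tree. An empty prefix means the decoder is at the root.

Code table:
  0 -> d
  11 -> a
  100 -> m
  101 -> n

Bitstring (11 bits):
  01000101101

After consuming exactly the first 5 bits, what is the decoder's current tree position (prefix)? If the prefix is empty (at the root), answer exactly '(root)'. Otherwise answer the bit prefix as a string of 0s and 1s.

Bit 0: prefix='0' -> emit 'd', reset
Bit 1: prefix='1' (no match yet)
Bit 2: prefix='10' (no match yet)
Bit 3: prefix='100' -> emit 'm', reset
Bit 4: prefix='0' -> emit 'd', reset

Answer: (root)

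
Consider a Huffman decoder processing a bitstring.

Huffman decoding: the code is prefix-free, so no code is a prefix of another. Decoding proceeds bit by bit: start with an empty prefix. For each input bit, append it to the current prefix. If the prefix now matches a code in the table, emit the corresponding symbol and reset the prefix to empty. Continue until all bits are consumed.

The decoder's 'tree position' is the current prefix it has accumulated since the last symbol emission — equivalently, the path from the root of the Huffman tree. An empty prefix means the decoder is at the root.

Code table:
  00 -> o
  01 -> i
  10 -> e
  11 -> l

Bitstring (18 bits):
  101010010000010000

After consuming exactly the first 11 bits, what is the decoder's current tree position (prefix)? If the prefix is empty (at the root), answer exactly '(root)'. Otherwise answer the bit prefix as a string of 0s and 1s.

Answer: 0

Derivation:
Bit 0: prefix='1' (no match yet)
Bit 1: prefix='10' -> emit 'e', reset
Bit 2: prefix='1' (no match yet)
Bit 3: prefix='10' -> emit 'e', reset
Bit 4: prefix='1' (no match yet)
Bit 5: prefix='10' -> emit 'e', reset
Bit 6: prefix='0' (no match yet)
Bit 7: prefix='01' -> emit 'i', reset
Bit 8: prefix='0' (no match yet)
Bit 9: prefix='00' -> emit 'o', reset
Bit 10: prefix='0' (no match yet)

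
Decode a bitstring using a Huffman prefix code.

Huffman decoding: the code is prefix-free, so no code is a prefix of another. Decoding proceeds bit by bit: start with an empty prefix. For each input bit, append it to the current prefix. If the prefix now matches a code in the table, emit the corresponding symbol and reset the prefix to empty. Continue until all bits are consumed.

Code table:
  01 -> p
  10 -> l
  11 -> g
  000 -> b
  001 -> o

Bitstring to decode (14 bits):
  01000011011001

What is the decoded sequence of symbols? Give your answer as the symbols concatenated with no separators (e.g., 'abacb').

Answer: pbplgo

Derivation:
Bit 0: prefix='0' (no match yet)
Bit 1: prefix='01' -> emit 'p', reset
Bit 2: prefix='0' (no match yet)
Bit 3: prefix='00' (no match yet)
Bit 4: prefix='000' -> emit 'b', reset
Bit 5: prefix='0' (no match yet)
Bit 6: prefix='01' -> emit 'p', reset
Bit 7: prefix='1' (no match yet)
Bit 8: prefix='10' -> emit 'l', reset
Bit 9: prefix='1' (no match yet)
Bit 10: prefix='11' -> emit 'g', reset
Bit 11: prefix='0' (no match yet)
Bit 12: prefix='00' (no match yet)
Bit 13: prefix='001' -> emit 'o', reset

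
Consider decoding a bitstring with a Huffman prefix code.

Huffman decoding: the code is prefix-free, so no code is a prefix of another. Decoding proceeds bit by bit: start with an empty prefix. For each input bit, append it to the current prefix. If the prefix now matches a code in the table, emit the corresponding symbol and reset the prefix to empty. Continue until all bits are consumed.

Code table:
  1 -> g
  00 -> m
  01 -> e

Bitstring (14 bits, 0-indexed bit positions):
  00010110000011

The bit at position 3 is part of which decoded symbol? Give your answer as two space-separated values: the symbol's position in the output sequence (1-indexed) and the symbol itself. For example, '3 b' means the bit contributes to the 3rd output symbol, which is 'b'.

Answer: 2 e

Derivation:
Bit 0: prefix='0' (no match yet)
Bit 1: prefix='00' -> emit 'm', reset
Bit 2: prefix='0' (no match yet)
Bit 3: prefix='01' -> emit 'e', reset
Bit 4: prefix='0' (no match yet)
Bit 5: prefix='01' -> emit 'e', reset
Bit 6: prefix='1' -> emit 'g', reset
Bit 7: prefix='0' (no match yet)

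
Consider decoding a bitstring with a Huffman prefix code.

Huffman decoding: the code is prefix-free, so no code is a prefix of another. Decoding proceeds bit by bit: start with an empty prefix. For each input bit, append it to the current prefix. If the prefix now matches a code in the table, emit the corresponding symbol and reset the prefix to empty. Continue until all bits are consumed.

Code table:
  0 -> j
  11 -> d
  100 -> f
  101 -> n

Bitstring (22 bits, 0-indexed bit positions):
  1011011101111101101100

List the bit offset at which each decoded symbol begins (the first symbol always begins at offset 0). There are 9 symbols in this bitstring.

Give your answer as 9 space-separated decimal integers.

Bit 0: prefix='1' (no match yet)
Bit 1: prefix='10' (no match yet)
Bit 2: prefix='101' -> emit 'n', reset
Bit 3: prefix='1' (no match yet)
Bit 4: prefix='10' (no match yet)
Bit 5: prefix='101' -> emit 'n', reset
Bit 6: prefix='1' (no match yet)
Bit 7: prefix='11' -> emit 'd', reset
Bit 8: prefix='0' -> emit 'j', reset
Bit 9: prefix='1' (no match yet)
Bit 10: prefix='11' -> emit 'd', reset
Bit 11: prefix='1' (no match yet)
Bit 12: prefix='11' -> emit 'd', reset
Bit 13: prefix='1' (no match yet)
Bit 14: prefix='10' (no match yet)
Bit 15: prefix='101' -> emit 'n', reset
Bit 16: prefix='1' (no match yet)
Bit 17: prefix='10' (no match yet)
Bit 18: prefix='101' -> emit 'n', reset
Bit 19: prefix='1' (no match yet)
Bit 20: prefix='10' (no match yet)
Bit 21: prefix='100' -> emit 'f', reset

Answer: 0 3 6 8 9 11 13 16 19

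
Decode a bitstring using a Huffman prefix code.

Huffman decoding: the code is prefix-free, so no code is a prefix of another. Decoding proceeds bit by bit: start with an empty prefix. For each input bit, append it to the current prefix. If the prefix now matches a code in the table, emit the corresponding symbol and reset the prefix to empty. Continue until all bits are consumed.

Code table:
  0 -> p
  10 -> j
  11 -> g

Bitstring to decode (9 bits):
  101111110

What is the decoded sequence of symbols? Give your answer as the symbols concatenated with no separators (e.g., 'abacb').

Answer: jgggp

Derivation:
Bit 0: prefix='1' (no match yet)
Bit 1: prefix='10' -> emit 'j', reset
Bit 2: prefix='1' (no match yet)
Bit 3: prefix='11' -> emit 'g', reset
Bit 4: prefix='1' (no match yet)
Bit 5: prefix='11' -> emit 'g', reset
Bit 6: prefix='1' (no match yet)
Bit 7: prefix='11' -> emit 'g', reset
Bit 8: prefix='0' -> emit 'p', reset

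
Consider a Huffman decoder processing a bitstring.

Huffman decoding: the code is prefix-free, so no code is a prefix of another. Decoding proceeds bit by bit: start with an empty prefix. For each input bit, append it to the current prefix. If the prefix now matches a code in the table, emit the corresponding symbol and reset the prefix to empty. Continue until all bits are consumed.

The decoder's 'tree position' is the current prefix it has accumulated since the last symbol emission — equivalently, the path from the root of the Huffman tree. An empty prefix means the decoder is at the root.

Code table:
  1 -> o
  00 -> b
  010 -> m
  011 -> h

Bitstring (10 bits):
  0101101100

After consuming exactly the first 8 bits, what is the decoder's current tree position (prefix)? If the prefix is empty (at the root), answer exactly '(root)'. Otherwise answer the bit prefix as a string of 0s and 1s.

Bit 0: prefix='0' (no match yet)
Bit 1: prefix='01' (no match yet)
Bit 2: prefix='010' -> emit 'm', reset
Bit 3: prefix='1' -> emit 'o', reset
Bit 4: prefix='1' -> emit 'o', reset
Bit 5: prefix='0' (no match yet)
Bit 6: prefix='01' (no match yet)
Bit 7: prefix='011' -> emit 'h', reset

Answer: (root)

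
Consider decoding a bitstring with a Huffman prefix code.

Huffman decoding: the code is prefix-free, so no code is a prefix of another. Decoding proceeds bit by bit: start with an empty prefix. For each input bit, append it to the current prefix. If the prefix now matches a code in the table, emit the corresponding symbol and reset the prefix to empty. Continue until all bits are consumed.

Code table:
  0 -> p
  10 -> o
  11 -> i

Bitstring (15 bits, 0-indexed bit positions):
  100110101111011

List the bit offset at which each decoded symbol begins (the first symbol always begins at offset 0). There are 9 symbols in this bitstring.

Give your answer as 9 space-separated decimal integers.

Bit 0: prefix='1' (no match yet)
Bit 1: prefix='10' -> emit 'o', reset
Bit 2: prefix='0' -> emit 'p', reset
Bit 3: prefix='1' (no match yet)
Bit 4: prefix='11' -> emit 'i', reset
Bit 5: prefix='0' -> emit 'p', reset
Bit 6: prefix='1' (no match yet)
Bit 7: prefix='10' -> emit 'o', reset
Bit 8: prefix='1' (no match yet)
Bit 9: prefix='11' -> emit 'i', reset
Bit 10: prefix='1' (no match yet)
Bit 11: prefix='11' -> emit 'i', reset
Bit 12: prefix='0' -> emit 'p', reset
Bit 13: prefix='1' (no match yet)
Bit 14: prefix='11' -> emit 'i', reset

Answer: 0 2 3 5 6 8 10 12 13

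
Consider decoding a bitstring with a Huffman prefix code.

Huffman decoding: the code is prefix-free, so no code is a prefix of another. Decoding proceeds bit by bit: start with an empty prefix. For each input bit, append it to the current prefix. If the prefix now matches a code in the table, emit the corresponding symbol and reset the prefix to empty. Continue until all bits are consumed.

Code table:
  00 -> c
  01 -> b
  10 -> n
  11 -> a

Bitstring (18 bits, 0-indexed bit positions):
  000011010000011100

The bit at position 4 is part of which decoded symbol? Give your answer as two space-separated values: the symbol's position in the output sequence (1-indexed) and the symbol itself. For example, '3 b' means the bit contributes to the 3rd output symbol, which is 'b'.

Answer: 3 a

Derivation:
Bit 0: prefix='0' (no match yet)
Bit 1: prefix='00' -> emit 'c', reset
Bit 2: prefix='0' (no match yet)
Bit 3: prefix='00' -> emit 'c', reset
Bit 4: prefix='1' (no match yet)
Bit 5: prefix='11' -> emit 'a', reset
Bit 6: prefix='0' (no match yet)
Bit 7: prefix='01' -> emit 'b', reset
Bit 8: prefix='0' (no match yet)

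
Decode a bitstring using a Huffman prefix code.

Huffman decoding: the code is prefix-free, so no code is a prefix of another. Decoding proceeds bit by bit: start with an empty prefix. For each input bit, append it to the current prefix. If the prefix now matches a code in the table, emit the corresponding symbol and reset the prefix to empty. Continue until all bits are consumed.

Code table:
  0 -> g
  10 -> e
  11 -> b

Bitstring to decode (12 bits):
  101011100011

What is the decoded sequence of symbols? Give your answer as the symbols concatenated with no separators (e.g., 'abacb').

Bit 0: prefix='1' (no match yet)
Bit 1: prefix='10' -> emit 'e', reset
Bit 2: prefix='1' (no match yet)
Bit 3: prefix='10' -> emit 'e', reset
Bit 4: prefix='1' (no match yet)
Bit 5: prefix='11' -> emit 'b', reset
Bit 6: prefix='1' (no match yet)
Bit 7: prefix='10' -> emit 'e', reset
Bit 8: prefix='0' -> emit 'g', reset
Bit 9: prefix='0' -> emit 'g', reset
Bit 10: prefix='1' (no match yet)
Bit 11: prefix='11' -> emit 'b', reset

Answer: eebeggb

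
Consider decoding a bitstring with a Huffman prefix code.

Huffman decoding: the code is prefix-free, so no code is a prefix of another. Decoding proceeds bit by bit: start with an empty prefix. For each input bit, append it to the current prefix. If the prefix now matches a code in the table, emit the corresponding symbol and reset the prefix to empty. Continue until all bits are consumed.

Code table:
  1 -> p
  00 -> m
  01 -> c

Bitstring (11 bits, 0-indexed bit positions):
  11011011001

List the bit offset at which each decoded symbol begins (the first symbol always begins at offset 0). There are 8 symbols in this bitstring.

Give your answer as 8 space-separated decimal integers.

Bit 0: prefix='1' -> emit 'p', reset
Bit 1: prefix='1' -> emit 'p', reset
Bit 2: prefix='0' (no match yet)
Bit 3: prefix='01' -> emit 'c', reset
Bit 4: prefix='1' -> emit 'p', reset
Bit 5: prefix='0' (no match yet)
Bit 6: prefix='01' -> emit 'c', reset
Bit 7: prefix='1' -> emit 'p', reset
Bit 8: prefix='0' (no match yet)
Bit 9: prefix='00' -> emit 'm', reset
Bit 10: prefix='1' -> emit 'p', reset

Answer: 0 1 2 4 5 7 8 10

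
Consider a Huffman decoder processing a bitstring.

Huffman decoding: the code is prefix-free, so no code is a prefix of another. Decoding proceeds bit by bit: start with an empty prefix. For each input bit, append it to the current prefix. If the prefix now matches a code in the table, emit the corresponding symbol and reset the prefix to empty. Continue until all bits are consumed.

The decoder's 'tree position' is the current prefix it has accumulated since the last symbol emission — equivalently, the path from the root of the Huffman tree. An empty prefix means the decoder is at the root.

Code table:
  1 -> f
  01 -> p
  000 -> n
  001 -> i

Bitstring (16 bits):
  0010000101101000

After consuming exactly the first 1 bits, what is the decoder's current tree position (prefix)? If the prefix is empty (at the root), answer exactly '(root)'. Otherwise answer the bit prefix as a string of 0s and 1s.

Bit 0: prefix='0' (no match yet)

Answer: 0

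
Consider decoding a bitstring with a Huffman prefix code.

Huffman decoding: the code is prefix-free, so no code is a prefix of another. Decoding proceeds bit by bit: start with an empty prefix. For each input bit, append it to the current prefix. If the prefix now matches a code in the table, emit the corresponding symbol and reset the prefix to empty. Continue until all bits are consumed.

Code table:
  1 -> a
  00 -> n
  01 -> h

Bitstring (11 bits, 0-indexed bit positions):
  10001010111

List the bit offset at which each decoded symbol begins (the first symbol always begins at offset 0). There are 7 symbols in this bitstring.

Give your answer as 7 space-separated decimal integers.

Bit 0: prefix='1' -> emit 'a', reset
Bit 1: prefix='0' (no match yet)
Bit 2: prefix='00' -> emit 'n', reset
Bit 3: prefix='0' (no match yet)
Bit 4: prefix='01' -> emit 'h', reset
Bit 5: prefix='0' (no match yet)
Bit 6: prefix='01' -> emit 'h', reset
Bit 7: prefix='0' (no match yet)
Bit 8: prefix='01' -> emit 'h', reset
Bit 9: prefix='1' -> emit 'a', reset
Bit 10: prefix='1' -> emit 'a', reset

Answer: 0 1 3 5 7 9 10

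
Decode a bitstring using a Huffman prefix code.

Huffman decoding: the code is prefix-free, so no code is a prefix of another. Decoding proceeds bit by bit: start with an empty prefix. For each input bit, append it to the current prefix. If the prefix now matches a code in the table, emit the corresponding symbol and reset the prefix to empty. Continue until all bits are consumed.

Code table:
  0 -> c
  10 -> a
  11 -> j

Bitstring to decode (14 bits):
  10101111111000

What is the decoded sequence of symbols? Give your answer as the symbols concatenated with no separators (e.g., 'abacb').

Answer: aajjjacc

Derivation:
Bit 0: prefix='1' (no match yet)
Bit 1: prefix='10' -> emit 'a', reset
Bit 2: prefix='1' (no match yet)
Bit 3: prefix='10' -> emit 'a', reset
Bit 4: prefix='1' (no match yet)
Bit 5: prefix='11' -> emit 'j', reset
Bit 6: prefix='1' (no match yet)
Bit 7: prefix='11' -> emit 'j', reset
Bit 8: prefix='1' (no match yet)
Bit 9: prefix='11' -> emit 'j', reset
Bit 10: prefix='1' (no match yet)
Bit 11: prefix='10' -> emit 'a', reset
Bit 12: prefix='0' -> emit 'c', reset
Bit 13: prefix='0' -> emit 'c', reset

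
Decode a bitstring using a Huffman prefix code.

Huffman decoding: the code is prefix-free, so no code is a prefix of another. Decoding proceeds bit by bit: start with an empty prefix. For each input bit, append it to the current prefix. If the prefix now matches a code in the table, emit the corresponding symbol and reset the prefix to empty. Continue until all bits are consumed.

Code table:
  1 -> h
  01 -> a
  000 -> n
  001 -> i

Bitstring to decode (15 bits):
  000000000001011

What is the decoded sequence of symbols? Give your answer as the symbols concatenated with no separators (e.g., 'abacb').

Answer: nnniah

Derivation:
Bit 0: prefix='0' (no match yet)
Bit 1: prefix='00' (no match yet)
Bit 2: prefix='000' -> emit 'n', reset
Bit 3: prefix='0' (no match yet)
Bit 4: prefix='00' (no match yet)
Bit 5: prefix='000' -> emit 'n', reset
Bit 6: prefix='0' (no match yet)
Bit 7: prefix='00' (no match yet)
Bit 8: prefix='000' -> emit 'n', reset
Bit 9: prefix='0' (no match yet)
Bit 10: prefix='00' (no match yet)
Bit 11: prefix='001' -> emit 'i', reset
Bit 12: prefix='0' (no match yet)
Bit 13: prefix='01' -> emit 'a', reset
Bit 14: prefix='1' -> emit 'h', reset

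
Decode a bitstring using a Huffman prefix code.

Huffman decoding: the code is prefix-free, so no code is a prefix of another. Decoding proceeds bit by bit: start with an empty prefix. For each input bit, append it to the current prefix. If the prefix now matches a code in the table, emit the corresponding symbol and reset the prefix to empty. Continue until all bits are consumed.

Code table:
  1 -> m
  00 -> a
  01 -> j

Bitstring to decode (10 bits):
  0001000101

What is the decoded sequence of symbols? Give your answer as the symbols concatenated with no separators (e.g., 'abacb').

Bit 0: prefix='0' (no match yet)
Bit 1: prefix='00' -> emit 'a', reset
Bit 2: prefix='0' (no match yet)
Bit 3: prefix='01' -> emit 'j', reset
Bit 4: prefix='0' (no match yet)
Bit 5: prefix='00' -> emit 'a', reset
Bit 6: prefix='0' (no match yet)
Bit 7: prefix='01' -> emit 'j', reset
Bit 8: prefix='0' (no match yet)
Bit 9: prefix='01' -> emit 'j', reset

Answer: ajajj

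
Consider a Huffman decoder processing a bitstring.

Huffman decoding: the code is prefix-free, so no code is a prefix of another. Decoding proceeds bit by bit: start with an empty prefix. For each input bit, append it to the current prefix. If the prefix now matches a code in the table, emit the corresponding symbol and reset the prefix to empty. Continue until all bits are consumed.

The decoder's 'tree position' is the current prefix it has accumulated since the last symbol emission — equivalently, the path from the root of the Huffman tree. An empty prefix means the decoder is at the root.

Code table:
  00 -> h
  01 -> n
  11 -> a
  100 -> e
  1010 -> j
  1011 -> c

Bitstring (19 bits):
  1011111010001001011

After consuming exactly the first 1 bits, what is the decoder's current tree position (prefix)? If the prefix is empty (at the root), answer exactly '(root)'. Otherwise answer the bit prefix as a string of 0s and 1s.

Bit 0: prefix='1' (no match yet)

Answer: 1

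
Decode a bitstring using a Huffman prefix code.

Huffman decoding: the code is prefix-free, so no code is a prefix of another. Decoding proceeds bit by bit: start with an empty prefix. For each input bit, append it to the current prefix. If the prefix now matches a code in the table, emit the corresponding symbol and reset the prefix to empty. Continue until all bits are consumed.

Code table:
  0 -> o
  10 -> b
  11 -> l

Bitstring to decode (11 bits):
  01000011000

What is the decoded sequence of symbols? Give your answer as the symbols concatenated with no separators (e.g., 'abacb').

Answer: obooolooo

Derivation:
Bit 0: prefix='0' -> emit 'o', reset
Bit 1: prefix='1' (no match yet)
Bit 2: prefix='10' -> emit 'b', reset
Bit 3: prefix='0' -> emit 'o', reset
Bit 4: prefix='0' -> emit 'o', reset
Bit 5: prefix='0' -> emit 'o', reset
Bit 6: prefix='1' (no match yet)
Bit 7: prefix='11' -> emit 'l', reset
Bit 8: prefix='0' -> emit 'o', reset
Bit 9: prefix='0' -> emit 'o', reset
Bit 10: prefix='0' -> emit 'o', reset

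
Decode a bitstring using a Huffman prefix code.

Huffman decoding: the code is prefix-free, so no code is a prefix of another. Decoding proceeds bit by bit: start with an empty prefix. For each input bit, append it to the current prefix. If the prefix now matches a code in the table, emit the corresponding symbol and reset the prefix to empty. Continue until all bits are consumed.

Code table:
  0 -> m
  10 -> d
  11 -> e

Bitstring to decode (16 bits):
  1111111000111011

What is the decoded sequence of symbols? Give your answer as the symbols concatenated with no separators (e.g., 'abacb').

Bit 0: prefix='1' (no match yet)
Bit 1: prefix='11' -> emit 'e', reset
Bit 2: prefix='1' (no match yet)
Bit 3: prefix='11' -> emit 'e', reset
Bit 4: prefix='1' (no match yet)
Bit 5: prefix='11' -> emit 'e', reset
Bit 6: prefix='1' (no match yet)
Bit 7: prefix='10' -> emit 'd', reset
Bit 8: prefix='0' -> emit 'm', reset
Bit 9: prefix='0' -> emit 'm', reset
Bit 10: prefix='1' (no match yet)
Bit 11: prefix='11' -> emit 'e', reset
Bit 12: prefix='1' (no match yet)
Bit 13: prefix='10' -> emit 'd', reset
Bit 14: prefix='1' (no match yet)
Bit 15: prefix='11' -> emit 'e', reset

Answer: eeedmmede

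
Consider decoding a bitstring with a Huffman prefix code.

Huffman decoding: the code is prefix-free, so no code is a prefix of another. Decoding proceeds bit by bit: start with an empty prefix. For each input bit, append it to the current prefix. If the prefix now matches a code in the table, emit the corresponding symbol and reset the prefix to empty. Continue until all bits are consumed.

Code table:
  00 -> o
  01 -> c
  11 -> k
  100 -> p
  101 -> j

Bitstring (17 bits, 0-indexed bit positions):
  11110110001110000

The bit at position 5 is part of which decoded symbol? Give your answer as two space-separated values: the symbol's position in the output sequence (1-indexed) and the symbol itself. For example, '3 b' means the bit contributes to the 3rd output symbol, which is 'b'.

Bit 0: prefix='1' (no match yet)
Bit 1: prefix='11' -> emit 'k', reset
Bit 2: prefix='1' (no match yet)
Bit 3: prefix='11' -> emit 'k', reset
Bit 4: prefix='0' (no match yet)
Bit 5: prefix='01' -> emit 'c', reset
Bit 6: prefix='1' (no match yet)
Bit 7: prefix='10' (no match yet)
Bit 8: prefix='100' -> emit 'p', reset
Bit 9: prefix='0' (no match yet)

Answer: 3 c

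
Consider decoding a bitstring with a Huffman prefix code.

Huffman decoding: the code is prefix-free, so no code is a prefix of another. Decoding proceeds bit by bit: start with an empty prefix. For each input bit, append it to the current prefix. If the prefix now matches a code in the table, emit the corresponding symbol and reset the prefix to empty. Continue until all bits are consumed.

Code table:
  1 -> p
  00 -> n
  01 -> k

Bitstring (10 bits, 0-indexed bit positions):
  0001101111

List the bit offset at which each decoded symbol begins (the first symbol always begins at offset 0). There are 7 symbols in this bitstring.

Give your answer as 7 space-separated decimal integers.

Bit 0: prefix='0' (no match yet)
Bit 1: prefix='00' -> emit 'n', reset
Bit 2: prefix='0' (no match yet)
Bit 3: prefix='01' -> emit 'k', reset
Bit 4: prefix='1' -> emit 'p', reset
Bit 5: prefix='0' (no match yet)
Bit 6: prefix='01' -> emit 'k', reset
Bit 7: prefix='1' -> emit 'p', reset
Bit 8: prefix='1' -> emit 'p', reset
Bit 9: prefix='1' -> emit 'p', reset

Answer: 0 2 4 5 7 8 9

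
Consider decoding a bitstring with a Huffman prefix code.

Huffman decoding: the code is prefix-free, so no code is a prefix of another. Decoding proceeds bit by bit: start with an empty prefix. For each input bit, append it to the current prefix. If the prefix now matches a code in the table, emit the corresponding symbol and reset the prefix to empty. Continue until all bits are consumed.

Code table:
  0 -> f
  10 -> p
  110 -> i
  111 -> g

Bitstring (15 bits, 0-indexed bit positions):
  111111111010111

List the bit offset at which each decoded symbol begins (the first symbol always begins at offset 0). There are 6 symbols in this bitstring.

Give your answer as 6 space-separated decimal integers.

Answer: 0 3 6 9 10 12

Derivation:
Bit 0: prefix='1' (no match yet)
Bit 1: prefix='11' (no match yet)
Bit 2: prefix='111' -> emit 'g', reset
Bit 3: prefix='1' (no match yet)
Bit 4: prefix='11' (no match yet)
Bit 5: prefix='111' -> emit 'g', reset
Bit 6: prefix='1' (no match yet)
Bit 7: prefix='11' (no match yet)
Bit 8: prefix='111' -> emit 'g', reset
Bit 9: prefix='0' -> emit 'f', reset
Bit 10: prefix='1' (no match yet)
Bit 11: prefix='10' -> emit 'p', reset
Bit 12: prefix='1' (no match yet)
Bit 13: prefix='11' (no match yet)
Bit 14: prefix='111' -> emit 'g', reset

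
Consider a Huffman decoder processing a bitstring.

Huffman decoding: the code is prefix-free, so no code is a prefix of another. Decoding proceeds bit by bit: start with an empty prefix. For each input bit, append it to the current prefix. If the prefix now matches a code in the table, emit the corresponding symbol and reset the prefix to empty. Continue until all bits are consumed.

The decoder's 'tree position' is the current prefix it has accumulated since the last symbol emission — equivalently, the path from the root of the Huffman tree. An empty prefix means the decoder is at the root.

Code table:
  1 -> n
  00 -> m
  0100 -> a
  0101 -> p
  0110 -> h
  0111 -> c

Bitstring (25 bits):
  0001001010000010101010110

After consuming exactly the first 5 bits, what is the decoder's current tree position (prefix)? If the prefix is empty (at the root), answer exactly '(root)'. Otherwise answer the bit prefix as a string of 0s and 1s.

Answer: 010

Derivation:
Bit 0: prefix='0' (no match yet)
Bit 1: prefix='00' -> emit 'm', reset
Bit 2: prefix='0' (no match yet)
Bit 3: prefix='01' (no match yet)
Bit 4: prefix='010' (no match yet)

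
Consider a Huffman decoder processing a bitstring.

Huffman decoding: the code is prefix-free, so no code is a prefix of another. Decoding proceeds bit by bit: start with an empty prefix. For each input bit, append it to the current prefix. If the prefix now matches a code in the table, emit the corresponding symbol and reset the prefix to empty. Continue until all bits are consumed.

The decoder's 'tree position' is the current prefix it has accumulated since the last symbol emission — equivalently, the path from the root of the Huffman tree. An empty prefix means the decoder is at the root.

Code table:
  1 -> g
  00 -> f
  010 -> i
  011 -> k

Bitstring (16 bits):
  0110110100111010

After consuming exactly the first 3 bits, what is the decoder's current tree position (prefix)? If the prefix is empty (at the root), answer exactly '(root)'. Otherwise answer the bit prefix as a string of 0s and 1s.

Answer: (root)

Derivation:
Bit 0: prefix='0' (no match yet)
Bit 1: prefix='01' (no match yet)
Bit 2: prefix='011' -> emit 'k', reset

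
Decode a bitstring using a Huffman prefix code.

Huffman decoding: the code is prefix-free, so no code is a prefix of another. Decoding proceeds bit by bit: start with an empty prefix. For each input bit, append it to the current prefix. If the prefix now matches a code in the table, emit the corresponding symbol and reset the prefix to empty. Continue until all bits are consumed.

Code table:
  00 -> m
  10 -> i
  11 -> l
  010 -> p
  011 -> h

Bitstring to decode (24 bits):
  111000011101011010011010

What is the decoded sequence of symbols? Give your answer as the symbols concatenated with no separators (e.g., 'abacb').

Bit 0: prefix='1' (no match yet)
Bit 1: prefix='11' -> emit 'l', reset
Bit 2: prefix='1' (no match yet)
Bit 3: prefix='10' -> emit 'i', reset
Bit 4: prefix='0' (no match yet)
Bit 5: prefix='00' -> emit 'm', reset
Bit 6: prefix='0' (no match yet)
Bit 7: prefix='01' (no match yet)
Bit 8: prefix='011' -> emit 'h', reset
Bit 9: prefix='1' (no match yet)
Bit 10: prefix='10' -> emit 'i', reset
Bit 11: prefix='1' (no match yet)
Bit 12: prefix='10' -> emit 'i', reset
Bit 13: prefix='1' (no match yet)
Bit 14: prefix='11' -> emit 'l', reset
Bit 15: prefix='0' (no match yet)
Bit 16: prefix='01' (no match yet)
Bit 17: prefix='010' -> emit 'p', reset
Bit 18: prefix='0' (no match yet)
Bit 19: prefix='01' (no match yet)
Bit 20: prefix='011' -> emit 'h', reset
Bit 21: prefix='0' (no match yet)
Bit 22: prefix='01' (no match yet)
Bit 23: prefix='010' -> emit 'p', reset

Answer: limhiilphp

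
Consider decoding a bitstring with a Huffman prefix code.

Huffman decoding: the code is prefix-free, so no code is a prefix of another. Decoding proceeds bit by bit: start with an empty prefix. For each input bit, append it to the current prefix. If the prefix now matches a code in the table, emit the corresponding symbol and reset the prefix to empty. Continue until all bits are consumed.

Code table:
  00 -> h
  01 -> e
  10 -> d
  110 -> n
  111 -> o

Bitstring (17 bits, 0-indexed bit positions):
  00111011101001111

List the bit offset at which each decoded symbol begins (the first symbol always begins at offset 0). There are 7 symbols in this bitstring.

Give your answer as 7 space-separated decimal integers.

Answer: 0 2 5 7 10 12 14

Derivation:
Bit 0: prefix='0' (no match yet)
Bit 1: prefix='00' -> emit 'h', reset
Bit 2: prefix='1' (no match yet)
Bit 3: prefix='11' (no match yet)
Bit 4: prefix='111' -> emit 'o', reset
Bit 5: prefix='0' (no match yet)
Bit 6: prefix='01' -> emit 'e', reset
Bit 7: prefix='1' (no match yet)
Bit 8: prefix='11' (no match yet)
Bit 9: prefix='110' -> emit 'n', reset
Bit 10: prefix='1' (no match yet)
Bit 11: prefix='10' -> emit 'd', reset
Bit 12: prefix='0' (no match yet)
Bit 13: prefix='01' -> emit 'e', reset
Bit 14: prefix='1' (no match yet)
Bit 15: prefix='11' (no match yet)
Bit 16: prefix='111' -> emit 'o', reset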